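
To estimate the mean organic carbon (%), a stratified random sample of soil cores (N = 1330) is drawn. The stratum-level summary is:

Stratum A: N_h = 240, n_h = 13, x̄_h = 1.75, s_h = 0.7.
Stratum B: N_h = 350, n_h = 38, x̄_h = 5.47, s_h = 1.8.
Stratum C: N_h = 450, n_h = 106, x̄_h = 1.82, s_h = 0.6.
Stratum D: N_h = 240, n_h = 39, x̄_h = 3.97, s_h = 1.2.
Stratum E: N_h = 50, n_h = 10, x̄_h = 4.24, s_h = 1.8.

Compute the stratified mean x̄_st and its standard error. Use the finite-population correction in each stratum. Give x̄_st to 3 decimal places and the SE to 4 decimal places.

x̄_st = Σ W_h x̄_h = (240·1.75 + 350·5.47 + 450·1.82 + 240·3.97 + 50·4.24)/1330 = 3.24684
V̂(x̄_st) = Σ W_h² (1 − n_h/N_h) s_h²/n_h, with W_h = N_h/N and N = 1330:
  stratum A: (240/1330)²·(1 − 13/240)·0.7²/13 = 0.00116088
  stratum B: (350/1330)²·(1 − 38/350)·1.8²/38 = 0.00526357
  stratum C: (450/1330)²·(1 − 106/450)·0.6²/106 = 0.000297211
  stratum D: (240/1330)²·(1 − 39/240)·1.2²/39 = 0.00100694
  stratum E: (50/1330)²·(1 − 10/50)·1.8²/10 = 0.000366329
V̂(x̄_st) = 0.00809493
SE(x̄_st) = √0.00809493 = 0.0899718

x̄_st ≈ 3.247, SE ≈ 0.0900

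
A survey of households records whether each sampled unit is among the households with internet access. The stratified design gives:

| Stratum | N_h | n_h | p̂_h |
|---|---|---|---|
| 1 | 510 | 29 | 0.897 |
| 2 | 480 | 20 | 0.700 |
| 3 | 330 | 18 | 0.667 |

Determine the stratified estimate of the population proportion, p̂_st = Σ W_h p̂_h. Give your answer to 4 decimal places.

p̂_st ≈ 0.7679

N = 1320; stratum weights W_h = N_h/N.
p̂_st = Σ W_h p̂_h = (510·0.897 + 480·0.700 + 330·0.667)/1320 = 0.76786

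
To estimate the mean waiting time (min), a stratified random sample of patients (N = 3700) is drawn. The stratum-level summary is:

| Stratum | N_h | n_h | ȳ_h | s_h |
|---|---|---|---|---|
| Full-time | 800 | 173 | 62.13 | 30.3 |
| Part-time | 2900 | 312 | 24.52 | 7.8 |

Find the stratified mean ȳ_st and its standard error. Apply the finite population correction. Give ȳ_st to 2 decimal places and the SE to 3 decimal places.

ȳ_st = Σ W_h ȳ_h = (800·62.13 + 2900·24.52)/3700 = 32.65189
V̂(ȳ_st) = Σ W_h² (1 − n_h/N_h) s_h²/n_h, with W_h = N_h/N and N = 3700:
  stratum Full-time: (800/3700)²·(1 − 173/800)·30.3²/173 = 0.194443
  stratum Part-time: (2900/3700)²·(1 − 312/2900)·7.8²/312 = 0.106904
V̂(ȳ_st) = 0.301347
SE(ȳ_st) = √0.301347 = 0.548951

ȳ_st ≈ 32.65, SE ≈ 0.549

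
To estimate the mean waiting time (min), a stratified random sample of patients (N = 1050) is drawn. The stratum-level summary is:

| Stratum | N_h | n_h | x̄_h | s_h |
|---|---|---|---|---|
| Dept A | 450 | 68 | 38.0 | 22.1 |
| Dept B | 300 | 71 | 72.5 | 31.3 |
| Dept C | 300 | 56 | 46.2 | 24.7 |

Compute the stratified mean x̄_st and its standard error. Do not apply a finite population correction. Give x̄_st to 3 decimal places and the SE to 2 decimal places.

x̄_st ≈ 50.200, SE ≈ 1.83

x̄_st = Σ W_h x̄_h = (450·38.0 + 300·72.5 + 300·46.2)/1050 = 50.20000
V̂(x̄_st) = Σ W_h² s_h²/n_h, with W_h = N_h/N and N = 1050:
  stratum Dept A: (450/1050)²·22.1²/68 = 1.31923
  stratum Dept B: (300/1050)²·31.3²/71 = 1.1264
  stratum Dept C: (300/1050)²·24.7²/56 = 0.889344
V̂(x̄_st) = 3.33498
SE(x̄_st) = √3.33498 = 1.82619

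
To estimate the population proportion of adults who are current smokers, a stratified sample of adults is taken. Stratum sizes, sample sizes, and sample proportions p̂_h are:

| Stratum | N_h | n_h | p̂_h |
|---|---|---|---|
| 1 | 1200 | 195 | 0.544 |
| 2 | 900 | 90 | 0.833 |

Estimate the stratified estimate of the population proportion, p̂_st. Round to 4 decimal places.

N = 2100; stratum weights W_h = N_h/N.
p̂_st = Σ W_h p̂_h = (1200·0.544 + 900·0.833)/2100 = 0.66786

p̂_st ≈ 0.6679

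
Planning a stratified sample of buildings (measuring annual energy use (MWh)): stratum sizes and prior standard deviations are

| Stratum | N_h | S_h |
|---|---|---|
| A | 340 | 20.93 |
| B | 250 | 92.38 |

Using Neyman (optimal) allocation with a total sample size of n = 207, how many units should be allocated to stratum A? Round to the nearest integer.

Neyman allocation: n_h = n · N_h S_h / Σ N_i S_i, with n = 207.
  stratum A: N_h·S_h = 340·20.93 = 7116.20
  stratum B: N_h·S_h = 250·92.38 = 23095.00
Σ N_h S_h = 30211.20
n for stratum A = 207·7116.20/30211.20 = 48.759 → 49

49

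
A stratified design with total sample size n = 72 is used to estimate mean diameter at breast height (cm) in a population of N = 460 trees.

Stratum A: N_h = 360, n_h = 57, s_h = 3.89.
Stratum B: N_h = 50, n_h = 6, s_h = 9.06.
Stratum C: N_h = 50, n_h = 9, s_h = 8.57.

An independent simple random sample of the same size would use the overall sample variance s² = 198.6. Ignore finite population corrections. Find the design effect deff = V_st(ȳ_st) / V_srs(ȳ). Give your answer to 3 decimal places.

deff ≈ 0.152

V̂(ȳ_st) = Σ W_h² s_h²/n_h, with W_h = N_h/N and N = 460:
  stratum A: (360/460)²·3.89²/57 = 0.162597
  stratum B: (50/460)²·9.06²/6 = 0.161633
  stratum C: (50/460)²·8.57²/9 = 0.0964148
V_st = 0.420645
V_srs = s²/n = 198.6/72 = 2.75833
deff = V_st / V_srs = 0.420645/2.75833 = 0.1525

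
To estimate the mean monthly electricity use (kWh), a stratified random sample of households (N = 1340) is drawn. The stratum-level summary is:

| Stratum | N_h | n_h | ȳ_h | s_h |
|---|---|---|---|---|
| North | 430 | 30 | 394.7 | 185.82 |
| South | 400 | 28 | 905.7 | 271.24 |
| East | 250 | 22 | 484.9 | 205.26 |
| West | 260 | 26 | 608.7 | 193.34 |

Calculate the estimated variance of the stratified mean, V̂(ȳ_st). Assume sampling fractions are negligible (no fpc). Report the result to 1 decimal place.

V̂(ȳ_st) ≈ 473.4

V̂(ȳ_st) = Σ W_h² s_h²/n_h, with W_h = N_h/N and N = 1340:
  stratum North: (430/1340)²·185.82²/30 = 118.52
  stratum South: (400/1340)²·271.24²/28 = 234.131
  stratum East: (250/1340)²·205.26²/22 = 66.6586
  stratum West: (260/1340)²·193.34²/26 = 54.1262
V̂(ȳ_st) = 473.436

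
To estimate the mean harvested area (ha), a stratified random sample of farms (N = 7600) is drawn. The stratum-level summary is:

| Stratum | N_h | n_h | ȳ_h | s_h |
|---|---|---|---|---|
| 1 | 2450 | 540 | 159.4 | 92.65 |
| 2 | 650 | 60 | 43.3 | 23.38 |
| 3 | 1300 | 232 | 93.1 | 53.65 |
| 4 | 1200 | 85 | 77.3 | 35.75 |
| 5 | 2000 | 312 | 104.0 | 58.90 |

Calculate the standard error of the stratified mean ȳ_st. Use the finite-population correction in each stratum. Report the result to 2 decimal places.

SE(ȳ_st) ≈ 1.63

V̂(ȳ_st) = Σ W_h² (1 − n_h/N_h) s_h²/n_h, with W_h = N_h/N and N = 7600:
  stratum 1: (2450/7600)²·(1 − 540/2450)·92.65²/540 = 1.28786
  stratum 2: (650/7600)²·(1 − 60/650)·23.38²/60 = 0.0604889
  stratum 3: (1300/7600)²·(1 − 232/1300)·53.65²/232 = 0.298221
  stratum 4: (1200/7600)²·(1 − 85/1200)·35.75²/85 = 0.348307
  stratum 5: (2000/7600)²·(1 − 312/2000)·58.90²/312 = 0.649907
V̂(ȳ_st) = 2.64479
SE(ȳ_st) = √2.64479 = 1.62628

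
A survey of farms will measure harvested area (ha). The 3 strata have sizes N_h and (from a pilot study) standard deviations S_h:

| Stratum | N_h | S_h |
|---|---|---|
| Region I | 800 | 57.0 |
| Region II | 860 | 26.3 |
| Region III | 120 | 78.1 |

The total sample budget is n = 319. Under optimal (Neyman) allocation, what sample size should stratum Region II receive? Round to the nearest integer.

Neyman allocation: n_h = n · N_h S_h / Σ N_i S_i, with n = 319.
  stratum Region I: N_h·S_h = 800·57.0 = 45600.00
  stratum Region II: N_h·S_h = 860·26.3 = 22618.00
  stratum Region III: N_h·S_h = 120·78.1 = 9372.00
Σ N_h S_h = 77590.00
n for stratum Region II = 319·22618.00/77590.00 = 92.991 → 93

93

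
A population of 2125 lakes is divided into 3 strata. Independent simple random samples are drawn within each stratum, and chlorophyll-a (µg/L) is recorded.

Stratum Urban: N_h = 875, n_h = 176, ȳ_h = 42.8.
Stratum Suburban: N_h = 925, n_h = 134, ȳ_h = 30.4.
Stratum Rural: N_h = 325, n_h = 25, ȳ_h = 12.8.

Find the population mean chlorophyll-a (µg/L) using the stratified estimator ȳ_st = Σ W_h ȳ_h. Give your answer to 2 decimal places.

ȳ_st ≈ 32.81

N = Σ N_h = 2125. Stratum weights W_h = N_h/N.
ȳ_st = (875·42.8 + 925·30.4 + 325·12.8) / 2125 = 32.8141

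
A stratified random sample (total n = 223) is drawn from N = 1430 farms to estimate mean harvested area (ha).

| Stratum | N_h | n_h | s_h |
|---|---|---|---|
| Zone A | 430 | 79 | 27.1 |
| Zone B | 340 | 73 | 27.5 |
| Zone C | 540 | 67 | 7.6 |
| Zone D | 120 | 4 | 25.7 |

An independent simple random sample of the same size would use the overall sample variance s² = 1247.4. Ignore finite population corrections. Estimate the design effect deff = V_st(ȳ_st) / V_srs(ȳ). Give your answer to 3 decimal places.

deff ≈ 0.485

V̂(ȳ_st) = Σ W_h² s_h²/n_h, with W_h = N_h/N and N = 1430:
  stratum Zone A: (430/1430)²·27.1²/79 = 0.840575
  stratum Zone B: (340/1430)²·27.5²/73 = 0.585637
  stratum Zone C: (540/1430)²·7.6²/67 = 0.122933
  stratum Zone D: (120/1430)²·25.7²/4 = 1.16278
V_st = 2.71192
V_srs = s²/n = 1247.4/223 = 5.59372
deff = V_st / V_srs = 2.71192/5.59372 = 0.4848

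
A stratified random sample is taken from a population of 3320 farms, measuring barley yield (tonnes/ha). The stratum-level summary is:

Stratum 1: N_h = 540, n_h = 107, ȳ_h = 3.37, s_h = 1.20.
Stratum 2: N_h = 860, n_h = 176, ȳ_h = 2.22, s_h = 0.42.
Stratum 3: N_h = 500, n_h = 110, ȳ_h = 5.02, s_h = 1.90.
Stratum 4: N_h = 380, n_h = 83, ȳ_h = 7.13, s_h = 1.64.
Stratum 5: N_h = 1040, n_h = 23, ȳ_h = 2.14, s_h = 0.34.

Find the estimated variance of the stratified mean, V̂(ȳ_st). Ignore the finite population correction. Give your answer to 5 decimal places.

V̂(ȳ_st) = Σ W_h² s_h²/n_h, with W_h = N_h/N and N = 3320:
  stratum 1: (540/3320)²·1.20²/107 = 0.000356033
  stratum 2: (860/3320)²·0.42²/176 = 6.72522e-05
  stratum 3: (500/3320)²·1.90²/110 = 0.000744352
  stratum 4: (380/3320)²·1.64²/83 = 0.000424522
  stratum 5: (1040/3320)²·0.34²/23 = 0.000493197
V̂(ȳ_st) = 0.00208536

V̂(ȳ_st) ≈ 0.00209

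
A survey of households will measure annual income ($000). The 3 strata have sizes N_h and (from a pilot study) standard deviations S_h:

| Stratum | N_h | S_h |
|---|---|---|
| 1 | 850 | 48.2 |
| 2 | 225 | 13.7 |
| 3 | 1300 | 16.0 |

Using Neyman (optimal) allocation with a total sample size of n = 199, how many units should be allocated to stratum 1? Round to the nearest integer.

126

Neyman allocation: n_h = n · N_h S_h / Σ N_i S_i, with n = 199.
  stratum 1: N_h·S_h = 850·48.2 = 40970.00
  stratum 2: N_h·S_h = 225·13.7 = 3082.50
  stratum 3: N_h·S_h = 1300·16.0 = 20800.00
Σ N_h S_h = 64852.50
n for stratum 1 = 199·40970.00/64852.50 = 125.717 → 126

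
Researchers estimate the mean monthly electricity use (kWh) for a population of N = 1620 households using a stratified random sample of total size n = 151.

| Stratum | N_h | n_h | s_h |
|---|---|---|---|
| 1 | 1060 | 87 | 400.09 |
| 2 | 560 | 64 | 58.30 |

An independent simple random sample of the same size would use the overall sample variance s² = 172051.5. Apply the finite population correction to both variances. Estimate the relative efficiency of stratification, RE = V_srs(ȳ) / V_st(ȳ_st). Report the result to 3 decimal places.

V̂(ȳ_st) = Σ W_h² (1 − n_h/N_h) s_h²/n_h, with W_h = N_h/N and N = 1620:
  stratum 1: (1060/1620)²·(1 − 87/1060)·400.09²/87 = 723.077
  stratum 2: (560/1620)²·(1 − 64/560)·58.30²/64 = 5.62078
V_st = 728.698
V_srs = (1 − 151/1620)·172051.5/151 = 1033.21
Relative efficiency = V_srs / V_st = 1033.21/728.698 = 1.4179

RE ≈ 1.418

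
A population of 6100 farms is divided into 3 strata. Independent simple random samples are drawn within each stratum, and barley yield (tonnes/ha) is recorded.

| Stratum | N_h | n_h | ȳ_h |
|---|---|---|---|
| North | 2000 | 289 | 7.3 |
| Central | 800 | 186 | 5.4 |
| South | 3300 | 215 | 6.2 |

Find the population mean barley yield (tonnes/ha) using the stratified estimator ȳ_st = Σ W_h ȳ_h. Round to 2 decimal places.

ȳ_st ≈ 6.46

N = Σ N_h = 6100. Stratum weights W_h = N_h/N.
ȳ_st = (2000·7.3 + 800·5.4 + 3300·6.2) / 6100 = 6.4557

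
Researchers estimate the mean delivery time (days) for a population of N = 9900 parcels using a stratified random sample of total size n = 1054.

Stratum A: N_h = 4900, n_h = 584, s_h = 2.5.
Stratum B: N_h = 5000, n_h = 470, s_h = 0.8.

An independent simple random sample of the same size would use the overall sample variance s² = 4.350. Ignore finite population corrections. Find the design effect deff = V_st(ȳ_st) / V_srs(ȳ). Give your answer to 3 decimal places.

deff ≈ 0.719

V̂(ȳ_st) = Σ W_h² s_h²/n_h, with W_h = N_h/N and N = 9900:
  stratum A: (4900/9900)²·2.5²/584 = 0.00262174
  stratum B: (5000/9900)²·0.8²/470 = 0.000347338
V_st = 0.00296907
V_srs = s²/n = 4.350/1054 = 0.00412713
deff = V_st / V_srs = 0.00296907/0.00412713 = 0.7194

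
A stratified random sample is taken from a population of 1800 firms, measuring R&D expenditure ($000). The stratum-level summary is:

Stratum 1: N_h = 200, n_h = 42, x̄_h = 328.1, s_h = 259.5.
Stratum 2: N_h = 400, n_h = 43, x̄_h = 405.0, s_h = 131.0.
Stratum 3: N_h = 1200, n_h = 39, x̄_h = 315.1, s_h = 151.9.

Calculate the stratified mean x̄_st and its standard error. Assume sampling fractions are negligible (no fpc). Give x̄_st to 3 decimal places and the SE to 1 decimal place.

x̄_st = Σ W_h x̄_h = (200·328.1 + 400·405.0 + 1200·315.1)/1800 = 336.52222
V̂(x̄_st) = Σ W_h² s_h²/n_h, with W_h = N_h/N and N = 1800:
  stratum 1: (200/1800)²·259.5²/42 = 19.7943
  stratum 2: (400/1800)²·131.0²/43 = 19.7083
  stratum 3: (1200/1800)²·151.9²/39 = 262.947
V̂(x̄_st) = 302.45
SE(x̄_st) = √302.45 = 17.3911

x̄_st ≈ 336.522, SE ≈ 17.4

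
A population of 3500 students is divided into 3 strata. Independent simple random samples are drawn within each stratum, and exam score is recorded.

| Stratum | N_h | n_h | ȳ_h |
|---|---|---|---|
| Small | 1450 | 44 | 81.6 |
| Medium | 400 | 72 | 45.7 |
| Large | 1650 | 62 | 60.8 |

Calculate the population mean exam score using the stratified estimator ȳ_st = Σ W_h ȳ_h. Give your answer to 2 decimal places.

ȳ_st ≈ 67.69

N = Σ N_h = 3500. Stratum weights W_h = N_h/N.
ȳ_st = (1450·81.6 + 400·45.7 + 1650·60.8) / 3500 = 67.6914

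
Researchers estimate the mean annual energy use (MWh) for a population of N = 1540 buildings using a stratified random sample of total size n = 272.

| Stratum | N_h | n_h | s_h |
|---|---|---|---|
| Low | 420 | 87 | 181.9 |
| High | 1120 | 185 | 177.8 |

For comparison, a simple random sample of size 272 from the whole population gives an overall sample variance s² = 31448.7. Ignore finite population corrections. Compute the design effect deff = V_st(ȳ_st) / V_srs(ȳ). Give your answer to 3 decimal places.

deff ≈ 1.026

V̂(ȳ_st) = Σ W_h² s_h²/n_h, with W_h = N_h/N and N = 1540:
  stratum Low: (420/1540)²·181.9²/87 = 28.2881
  stratum High: (1120/1540)²·177.8²/185 = 90.3829
V_st = 118.671
V_srs = s²/n = 31448.7/272 = 115.62
deff = V_st / V_srs = 118.671/115.62 = 1.0264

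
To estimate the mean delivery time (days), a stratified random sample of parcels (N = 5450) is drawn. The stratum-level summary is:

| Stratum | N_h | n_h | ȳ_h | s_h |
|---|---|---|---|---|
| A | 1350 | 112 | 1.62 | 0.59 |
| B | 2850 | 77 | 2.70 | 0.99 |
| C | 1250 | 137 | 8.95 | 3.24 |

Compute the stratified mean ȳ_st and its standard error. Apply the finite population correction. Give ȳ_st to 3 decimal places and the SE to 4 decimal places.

ȳ_st = Σ W_h ȳ_h = (1350·1.62 + 2850·2.70 + 1250·8.95)/5450 = 3.86596
V̂(ȳ_st) = Σ W_h² (1 − n_h/N_h) s_h²/n_h, with W_h = N_h/N and N = 5450:
  stratum A: (1350/5450)²·(1 − 112/1350)·0.59²/112 = 0.000174883
  stratum B: (2850/5450)²·(1 − 77/2850)·0.99²/77 = 0.00338674
  stratum C: (1250/5450)²·(1 − 137/1250)·3.24²/137 = 0.00358907
V̂(ȳ_st) = 0.00715069
SE(ȳ_st) = √0.00715069 = 0.0845617

ȳ_st ≈ 3.866, SE ≈ 0.0846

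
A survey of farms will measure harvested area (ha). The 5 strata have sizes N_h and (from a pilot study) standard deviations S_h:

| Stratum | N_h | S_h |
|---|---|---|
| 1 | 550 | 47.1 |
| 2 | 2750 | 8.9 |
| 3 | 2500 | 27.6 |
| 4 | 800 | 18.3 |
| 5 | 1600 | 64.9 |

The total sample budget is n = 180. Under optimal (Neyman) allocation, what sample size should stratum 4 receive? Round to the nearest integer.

11

Neyman allocation: n_h = n · N_h S_h / Σ N_i S_i, with n = 180.
  stratum 1: N_h·S_h = 550·47.1 = 25905.00
  stratum 2: N_h·S_h = 2750·8.9 = 24475.00
  stratum 3: N_h·S_h = 2500·27.6 = 69000.00
  stratum 4: N_h·S_h = 800·18.3 = 14640.00
  stratum 5: N_h·S_h = 1600·64.9 = 103840.00
Σ N_h S_h = 237860.00
n for stratum 4 = 180·14640.00/237860.00 = 11.079 → 11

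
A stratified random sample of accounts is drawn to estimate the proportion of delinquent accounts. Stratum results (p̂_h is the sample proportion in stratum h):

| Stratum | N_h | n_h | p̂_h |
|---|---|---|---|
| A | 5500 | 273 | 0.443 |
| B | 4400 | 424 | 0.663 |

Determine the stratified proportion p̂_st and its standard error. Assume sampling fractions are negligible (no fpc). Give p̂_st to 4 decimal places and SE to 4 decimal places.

N = 9900; stratum weights W_h = N_h/N.
p̂_st = Σ W_h p̂_h = (5500·0.443 + 4400·0.663)/9900 = 0.54078
V̂(p̂_st) = Σ W_h² p̂_h(1−p̂_h)/(n_h−1):
  stratum A: (5500/9900)²·0.443·0.557/272 = 0.000279992
  stratum B: (4400/9900)²·0.663·0.337/423 = 0.000104337
V̂(p̂_st) = 0.000384329; SE = √V̂ = 0.0196043

p̂_st ≈ 0.5408, SE ≈ 0.0196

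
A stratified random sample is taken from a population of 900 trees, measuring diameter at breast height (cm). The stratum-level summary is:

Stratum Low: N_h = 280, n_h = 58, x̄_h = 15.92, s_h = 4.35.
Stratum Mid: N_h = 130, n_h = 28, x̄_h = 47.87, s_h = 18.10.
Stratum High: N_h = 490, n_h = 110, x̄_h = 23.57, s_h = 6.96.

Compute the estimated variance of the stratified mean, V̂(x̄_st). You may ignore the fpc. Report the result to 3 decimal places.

V̂(x̄_st) = Σ W_h² s_h²/n_h, with W_h = N_h/N and N = 900:
  stratum Low: (280/900)²·4.35²/58 = 0.0315778
  stratum Mid: (130/900)²·18.10²/28 = 0.244119
  stratum High: (490/900)²·6.96²/110 = 0.130537
V̂(x̄_st) = 0.406233

V̂(x̄_st) ≈ 0.406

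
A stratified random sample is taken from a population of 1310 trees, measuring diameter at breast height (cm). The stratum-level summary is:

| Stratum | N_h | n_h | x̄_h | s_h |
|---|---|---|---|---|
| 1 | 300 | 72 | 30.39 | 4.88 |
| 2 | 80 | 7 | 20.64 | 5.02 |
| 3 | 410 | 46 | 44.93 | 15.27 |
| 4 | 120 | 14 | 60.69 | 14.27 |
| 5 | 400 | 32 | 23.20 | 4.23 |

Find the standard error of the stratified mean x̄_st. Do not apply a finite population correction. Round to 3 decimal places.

V̂(x̄_st) = Σ W_h² s_h²/n_h, with W_h = N_h/N and N = 1310:
  stratum 1: (300/1310)²·4.88²/72 = 0.0173463
  stratum 2: (80/1310)²·5.02²/7 = 0.013426
  stratum 3: (410/1310)²·15.27²/46 = 0.49653
  stratum 4: (120/1310)²·14.27²/14 = 0.122051
  stratum 5: (400/1310)²·4.23²/32 = 0.0521325
V̂(x̄_st) = 0.701485
SE(x̄_st) = √0.701485 = 0.837547

SE(x̄_st) ≈ 0.838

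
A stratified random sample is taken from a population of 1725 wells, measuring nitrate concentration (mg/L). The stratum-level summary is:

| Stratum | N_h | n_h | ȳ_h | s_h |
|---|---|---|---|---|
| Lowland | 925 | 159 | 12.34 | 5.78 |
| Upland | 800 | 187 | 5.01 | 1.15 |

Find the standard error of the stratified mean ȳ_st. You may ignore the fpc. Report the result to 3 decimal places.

SE(ȳ_st) ≈ 0.249

V̂(ȳ_st) = Σ W_h² s_h²/n_h, with W_h = N_h/N and N = 1725:
  stratum Lowland: (925/1725)²·5.78²/159 = 0.0604176
  stratum Upland: (800/1725)²·1.15²/187 = 0.00152109
V̂(ȳ_st) = 0.0619387
SE(ȳ_st) = √0.0619387 = 0.248875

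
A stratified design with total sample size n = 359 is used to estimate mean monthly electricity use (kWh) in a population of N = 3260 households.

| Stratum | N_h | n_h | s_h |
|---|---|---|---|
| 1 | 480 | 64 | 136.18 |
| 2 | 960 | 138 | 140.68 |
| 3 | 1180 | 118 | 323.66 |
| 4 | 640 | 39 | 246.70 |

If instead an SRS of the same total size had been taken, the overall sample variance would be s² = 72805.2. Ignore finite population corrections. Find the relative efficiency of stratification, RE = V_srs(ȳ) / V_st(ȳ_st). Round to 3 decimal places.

V̂(ȳ_st) = Σ W_h² s_h²/n_h, with W_h = N_h/N and N = 3260:
  stratum 1: (480/3260)²·136.18²/64 = 6.28194
  stratum 2: (960/3260)²·140.68²/138 = 12.4363
  stratum 3: (1180/3260)²·323.66²/118 = 116.312
  stratum 4: (640/3260)²·246.70²/39 = 60.1448
V_st = 195.175
V_srs = s²/n = 72805.2/359 = 202.8
Relative efficiency = V_srs / V_st = 202.8/195.175 = 1.0391

RE ≈ 1.039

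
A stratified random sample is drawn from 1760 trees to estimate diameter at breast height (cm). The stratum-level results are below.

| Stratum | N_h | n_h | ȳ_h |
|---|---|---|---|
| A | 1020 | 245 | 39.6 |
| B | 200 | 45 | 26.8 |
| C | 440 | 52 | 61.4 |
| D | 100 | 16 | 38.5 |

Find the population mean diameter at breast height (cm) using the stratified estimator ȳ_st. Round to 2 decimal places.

N = Σ N_h = 1760. Stratum weights W_h = N_h/N.
ȳ_st = (1020·39.6 + 200·26.8 + 440·61.4 + 100·38.5) / 1760 = 43.5330

ȳ_st ≈ 43.53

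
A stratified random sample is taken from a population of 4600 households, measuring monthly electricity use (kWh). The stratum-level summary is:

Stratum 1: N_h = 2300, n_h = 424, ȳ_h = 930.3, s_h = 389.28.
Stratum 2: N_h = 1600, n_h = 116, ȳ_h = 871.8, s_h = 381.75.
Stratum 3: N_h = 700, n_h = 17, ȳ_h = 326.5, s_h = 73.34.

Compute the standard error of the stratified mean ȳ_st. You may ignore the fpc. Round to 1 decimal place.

SE(ȳ_st) ≈ 15.8

V̂(ȳ_st) = Σ W_h² s_h²/n_h, with W_h = N_h/N and N = 4600:
  stratum 1: (2300/4600)²·389.28²/424 = 89.3508
  stratum 2: (1600/4600)²·381.75²/116 = 151.993
  stratum 3: (700/4600)²·73.34²/17 = 7.32678
V̂(ȳ_st) = 248.671
SE(ȳ_st) = √248.671 = 15.7693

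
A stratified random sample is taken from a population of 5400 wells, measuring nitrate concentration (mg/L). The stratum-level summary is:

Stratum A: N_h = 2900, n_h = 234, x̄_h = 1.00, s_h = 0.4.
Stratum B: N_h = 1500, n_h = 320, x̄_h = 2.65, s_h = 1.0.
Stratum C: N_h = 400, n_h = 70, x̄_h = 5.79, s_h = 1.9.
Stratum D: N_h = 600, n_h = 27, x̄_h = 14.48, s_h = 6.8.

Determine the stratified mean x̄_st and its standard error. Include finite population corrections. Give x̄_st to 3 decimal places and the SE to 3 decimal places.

x̄_st = Σ W_h x̄_h = (2900·1.00 + 1500·2.65 + 400·5.79 + 600·14.48)/5400 = 3.31093
V̂(x̄_st) = Σ W_h² (1 − n_h/N_h) s_h²/n_h, with W_h = N_h/N and N = 5400:
  stratum A: (2900/5400)²·(1 − 234/2900)·0.4²/234 = 0.00018129
  stratum B: (1500/5400)²·(1 − 320/1500)·1.0²/320 = 0.000189686
  stratum C: (400/5400)²·(1 − 70/400)·1.9²/70 = 0.000233451
  stratum D: (600/5400)²·(1 − 27/600)·6.8²/27 = 0.0201917
V̂(x̄_st) = 0.0207961
SE(x̄_st) = √0.0207961 = 0.144209

x̄_st ≈ 3.311, SE ≈ 0.144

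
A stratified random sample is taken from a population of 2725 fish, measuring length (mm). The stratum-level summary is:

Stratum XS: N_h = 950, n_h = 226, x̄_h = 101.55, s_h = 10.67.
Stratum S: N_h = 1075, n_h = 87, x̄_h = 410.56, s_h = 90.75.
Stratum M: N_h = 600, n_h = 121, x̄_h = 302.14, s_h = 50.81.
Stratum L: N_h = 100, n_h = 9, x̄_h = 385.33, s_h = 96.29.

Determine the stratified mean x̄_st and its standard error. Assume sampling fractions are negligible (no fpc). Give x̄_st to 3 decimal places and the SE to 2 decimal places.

x̄_st = Σ W_h x̄_h = (950·101.55 + 1075·410.56 + 600·302.14 + 100·385.33)/2725 = 278.03358
V̂(x̄_st) = Σ W_h² s_h²/n_h, with W_h = N_h/N and N = 2725:
  stratum XS: (950/2725)²·10.67²/226 = 0.0612258
  stratum S: (1075/2725)²·90.75²/87 = 14.7319
  stratum M: (600/2725)²·50.81²/121 = 1.03439
  stratum L: (100/2725)²·96.29²/9 = 1.38735
V̂(x̄_st) = 17.2148
SE(x̄_st) = √17.2148 = 4.14908

x̄_st ≈ 278.034, SE ≈ 4.15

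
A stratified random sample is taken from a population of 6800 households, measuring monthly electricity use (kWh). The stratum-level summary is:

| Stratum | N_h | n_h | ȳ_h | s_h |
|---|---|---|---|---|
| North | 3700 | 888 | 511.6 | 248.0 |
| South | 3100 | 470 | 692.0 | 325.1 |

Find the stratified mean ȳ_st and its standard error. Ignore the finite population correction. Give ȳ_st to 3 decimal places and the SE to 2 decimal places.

ȳ_st = Σ W_h ȳ_h = (3700·511.6 + 3100·692.0)/6800 = 593.84118
V̂(ȳ_st) = Σ W_h² s_h²/n_h, with W_h = N_h/N and N = 6800:
  stratum North: (3700/6800)²·248.0²/888 = 20.5058
  stratum South: (3100/6800)²·325.1²/470 = 46.7349
V̂(ȳ_st) = 67.2407
SE(ȳ_st) = √67.2407 = 8.20004

ȳ_st ≈ 593.841, SE ≈ 8.20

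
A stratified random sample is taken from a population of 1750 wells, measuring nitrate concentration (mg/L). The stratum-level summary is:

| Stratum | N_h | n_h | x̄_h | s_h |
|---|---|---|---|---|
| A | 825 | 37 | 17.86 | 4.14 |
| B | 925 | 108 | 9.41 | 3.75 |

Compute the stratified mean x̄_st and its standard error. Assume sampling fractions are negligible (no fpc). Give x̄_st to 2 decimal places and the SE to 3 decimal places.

x̄_st = Σ W_h x̄_h = (825·17.86 + 925·9.41)/1750 = 13.39357
V̂(x̄_st) = Σ W_h² s_h²/n_h, with W_h = N_h/N and N = 1750:
  stratum A: (825/1750)²·4.14²/37 = 0.102951
  stratum B: (925/1750)²·3.75²/108 = 0.0363786
V̂(x̄_st) = 0.13933
SE(x̄_st) = √0.13933 = 0.373269

x̄_st ≈ 13.39, SE ≈ 0.373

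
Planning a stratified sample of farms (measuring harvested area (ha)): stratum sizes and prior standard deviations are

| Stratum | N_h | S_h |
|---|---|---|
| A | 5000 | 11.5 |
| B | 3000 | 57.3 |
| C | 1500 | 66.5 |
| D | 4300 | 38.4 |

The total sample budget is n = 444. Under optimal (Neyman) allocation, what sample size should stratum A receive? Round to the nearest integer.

Neyman allocation: n_h = n · N_h S_h / Σ N_i S_i, with n = 444.
  stratum A: N_h·S_h = 5000·11.5 = 57500.00
  stratum B: N_h·S_h = 3000·57.3 = 171900.00
  stratum C: N_h·S_h = 1500·66.5 = 99750.00
  stratum D: N_h·S_h = 4300·38.4 = 165120.00
Σ N_h S_h = 494270.00
n for stratum A = 444·57500.00/494270.00 = 51.652 → 52

52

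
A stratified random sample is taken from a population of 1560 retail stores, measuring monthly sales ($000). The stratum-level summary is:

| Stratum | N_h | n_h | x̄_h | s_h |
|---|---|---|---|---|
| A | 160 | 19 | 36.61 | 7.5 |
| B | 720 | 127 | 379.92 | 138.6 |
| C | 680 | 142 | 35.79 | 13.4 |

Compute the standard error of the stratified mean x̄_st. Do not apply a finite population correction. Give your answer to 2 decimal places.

V̂(x̄_st) = Σ W_h² s_h²/n_h, with W_h = N_h/N and N = 1560:
  stratum A: (160/1560)²·7.5²/19 = 0.0311429
  stratum B: (720/1560)²·138.6²/127 = 32.221
  stratum C: (680/1560)²·13.4²/142 = 0.240265
V̂(x̄_st) = 32.4924
SE(x̄_st) = √32.4924 = 5.70021

SE(x̄_st) ≈ 5.70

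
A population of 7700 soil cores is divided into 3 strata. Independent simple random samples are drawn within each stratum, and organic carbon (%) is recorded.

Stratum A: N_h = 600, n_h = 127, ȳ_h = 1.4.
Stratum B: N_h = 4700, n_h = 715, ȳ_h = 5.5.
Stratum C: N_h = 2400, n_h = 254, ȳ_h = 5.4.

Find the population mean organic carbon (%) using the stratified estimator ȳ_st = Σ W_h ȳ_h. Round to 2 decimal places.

N = Σ N_h = 7700. Stratum weights W_h = N_h/N.
ȳ_st = (600·1.4 + 4700·5.5 + 2400·5.4) / 7700 = 5.1494

ȳ_st ≈ 5.15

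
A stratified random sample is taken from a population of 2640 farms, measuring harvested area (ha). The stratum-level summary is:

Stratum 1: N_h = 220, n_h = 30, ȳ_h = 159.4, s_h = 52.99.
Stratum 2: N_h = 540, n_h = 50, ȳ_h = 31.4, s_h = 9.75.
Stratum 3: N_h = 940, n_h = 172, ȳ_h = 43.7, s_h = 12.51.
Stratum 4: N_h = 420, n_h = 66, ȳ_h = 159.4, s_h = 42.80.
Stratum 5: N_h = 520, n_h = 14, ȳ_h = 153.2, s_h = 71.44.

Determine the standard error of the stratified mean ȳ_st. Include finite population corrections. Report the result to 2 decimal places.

SE(ȳ_st) ≈ 3.88

V̂(ȳ_st) = Σ W_h² (1 − n_h/N_h) s_h²/n_h, with W_h = N_h/N and N = 2640:
  stratum 1: (220/2640)²·(1 − 30/220)·52.99²/30 = 0.561352
  stratum 2: (540/2640)²·(1 − 50/540)·9.75²/50 = 0.0721807
  stratum 3: (940/2640)²·(1 − 172/940)·12.51²/172 = 0.094247
  stratum 4: (420/2640)²·(1 − 66/420)·42.80²/66 = 0.592091
  stratum 5: (520/2640)²·(1 − 14/520)·71.44²/14 = 13.7626
V̂(ȳ_st) = 15.0825
SE(ȳ_st) = √15.0825 = 3.88362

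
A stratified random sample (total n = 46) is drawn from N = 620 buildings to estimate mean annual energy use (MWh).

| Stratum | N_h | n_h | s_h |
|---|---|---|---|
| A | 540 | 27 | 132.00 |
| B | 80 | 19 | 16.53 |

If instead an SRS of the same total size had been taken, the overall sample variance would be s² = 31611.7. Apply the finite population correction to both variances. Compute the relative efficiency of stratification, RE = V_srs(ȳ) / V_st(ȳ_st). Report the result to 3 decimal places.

RE ≈ 1.368

V̂(ȳ_st) = Σ W_h² (1 − n_h/N_h) s_h²/n_h, with W_h = N_h/N and N = 620:
  stratum A: (540/620)²·(1 − 27/540)·132.00²/27 = 465.063
  stratum B: (80/620)²·(1 − 19/80)·16.53²/19 = 0.18257
V_st = 465.246
V_srs = (1 − 46/620)·31611.7/46 = 636.224
Relative efficiency = V_srs / V_st = 636.224/465.246 = 1.3675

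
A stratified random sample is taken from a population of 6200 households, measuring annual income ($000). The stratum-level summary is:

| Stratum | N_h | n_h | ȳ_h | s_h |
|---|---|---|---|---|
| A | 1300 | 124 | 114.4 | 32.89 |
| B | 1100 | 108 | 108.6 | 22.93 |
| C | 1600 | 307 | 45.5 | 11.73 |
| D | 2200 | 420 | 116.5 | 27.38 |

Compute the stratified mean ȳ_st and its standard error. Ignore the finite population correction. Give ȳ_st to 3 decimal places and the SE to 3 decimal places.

ȳ_st = Σ W_h ȳ_h = (1300·114.4 + 1100·108.6 + 1600·45.5 + 2200·116.5)/6200 = 96.33548
V̂(ȳ_st) = Σ W_h² s_h²/n_h, with W_h = N_h/N and N = 6200:
  stratum A: (1300/6200)²·32.89²/124 = 0.383539
  stratum B: (1100/6200)²·22.93²/108 = 0.153245
  stratum C: (1600/6200)²·11.73²/307 = 0.0298479
  stratum D: (2200/6200)²·27.38²/420 = 0.22474
V̂(ȳ_st) = 0.791371
SE(ȳ_st) = √0.791371 = 0.889591

ȳ_st ≈ 96.335, SE ≈ 0.890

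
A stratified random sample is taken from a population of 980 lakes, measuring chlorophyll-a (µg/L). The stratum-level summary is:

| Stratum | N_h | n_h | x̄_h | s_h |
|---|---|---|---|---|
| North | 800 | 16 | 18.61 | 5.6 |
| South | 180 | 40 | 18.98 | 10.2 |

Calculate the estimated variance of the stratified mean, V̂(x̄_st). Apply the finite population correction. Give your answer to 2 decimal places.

V̂(x̄_st) ≈ 1.35

V̂(x̄_st) = Σ W_h² (1 − n_h/N_h) s_h²/n_h, with W_h = N_h/N and N = 980:
  stratum North: (800/980)²·(1 − 16/800)·5.6²/16 = 1.28
  stratum South: (180/980)²·(1 − 40/180)·10.2²/40 = 0.0682478
V̂(x̄_st) = 1.34825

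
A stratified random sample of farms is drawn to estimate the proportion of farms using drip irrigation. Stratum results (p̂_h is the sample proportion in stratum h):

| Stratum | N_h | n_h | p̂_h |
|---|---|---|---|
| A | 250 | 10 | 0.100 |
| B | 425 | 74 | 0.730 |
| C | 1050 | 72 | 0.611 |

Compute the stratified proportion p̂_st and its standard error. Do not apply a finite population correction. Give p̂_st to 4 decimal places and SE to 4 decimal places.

N = 1725; stratum weights W_h = N_h/N.
p̂_st = Σ W_h p̂_h = (250·0.100 + 425·0.730 + 1050·0.611)/1725 = 0.56626
V̂(p̂_st) = Σ W_h² p̂_h(1−p̂_h)/(n_h−1):
  stratum A: (250/1725)²·0.100·0.900/9 = 0.00021004
  stratum B: (425/1725)²·0.730·0.270/73 = 0.000163894
  stratum C: (1050/1725)²·0.611·0.389/71 = 0.00124032
V̂(p̂_st) = 0.00161425; SE = √V̂ = 0.0401777

p̂_st ≈ 0.5663, SE ≈ 0.0402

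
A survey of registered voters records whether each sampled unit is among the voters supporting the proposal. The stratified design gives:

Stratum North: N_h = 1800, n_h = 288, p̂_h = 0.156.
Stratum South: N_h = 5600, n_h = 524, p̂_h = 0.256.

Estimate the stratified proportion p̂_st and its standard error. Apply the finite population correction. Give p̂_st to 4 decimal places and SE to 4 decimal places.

p̂_st ≈ 0.2317, SE ≈ 0.0146

N = 7400; stratum weights W_h = N_h/N.
p̂_st = Σ W_h p̂_h = (1800·0.156 + 5600·0.256)/7400 = 0.23168
V̂(p̂_st) = Σ W_h² (1 − n_h/N_h) p̂_h(1−p̂_h)/(n_h−1):
  stratum North: (1800/7400)²·(1 − 288/1800)·0.156·0.844/287 = 2.28006e-05
  stratum South: (5600/7400)²·(1 − 524/5600)·0.256·0.744/523 = 0.000189042
V̂(p̂_st) = 0.000211842; SE = √V̂ = 0.0145548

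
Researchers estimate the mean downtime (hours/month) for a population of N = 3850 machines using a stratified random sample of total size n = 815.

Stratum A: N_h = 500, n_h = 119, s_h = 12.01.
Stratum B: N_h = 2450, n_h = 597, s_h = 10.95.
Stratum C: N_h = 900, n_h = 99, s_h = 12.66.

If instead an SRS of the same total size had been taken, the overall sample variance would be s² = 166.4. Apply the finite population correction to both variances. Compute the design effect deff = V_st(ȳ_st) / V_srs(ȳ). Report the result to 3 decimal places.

V̂(ȳ_st) = Σ W_h² (1 − n_h/N_h) s_h²/n_h, with W_h = N_h/N and N = 3850:
  stratum A: (500/3850)²·(1 − 119/500)·12.01²/119 = 0.015578
  stratum B: (2450/3850)²·(1 − 597/2450)·10.95²/597 = 0.061514
  stratum C: (900/3850)²·(1 − 99/900)·12.66²/99 = 0.0787383
V_st = 0.15583
V_srs = (1 − 815/3850)·166.4/815 = 0.160951
deff = V_st / V_srs = 0.15583/0.160951 = 0.9682

deff ≈ 0.968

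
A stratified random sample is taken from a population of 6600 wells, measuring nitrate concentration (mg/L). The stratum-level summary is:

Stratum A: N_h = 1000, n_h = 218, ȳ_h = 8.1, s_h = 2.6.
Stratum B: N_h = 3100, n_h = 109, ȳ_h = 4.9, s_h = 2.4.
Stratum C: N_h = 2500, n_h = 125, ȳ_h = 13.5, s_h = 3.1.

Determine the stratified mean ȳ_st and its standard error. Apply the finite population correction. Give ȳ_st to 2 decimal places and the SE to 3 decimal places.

ȳ_st = Σ W_h ȳ_h = (1000·8.1 + 3100·4.9 + 2500·13.5)/6600 = 8.64242
V̂(ȳ_st) = Σ W_h² (1 − n_h/N_h) s_h²/n_h, with W_h = N_h/N and N = 6600:
  stratum A: (1000/6600)²·(1 − 218/1000)·2.6²/218 = 0.000556684
  stratum B: (3100/6600)²·(1 − 109/3100)·2.4²/109 = 0.0112483
  stratum C: (2500/6600)²·(1 − 125/2500)·3.1²/125 = 0.0104792
V̂(ȳ_st) = 0.0222842
SE(ȳ_st) = √0.0222842 = 0.149279

ȳ_st ≈ 8.64, SE ≈ 0.149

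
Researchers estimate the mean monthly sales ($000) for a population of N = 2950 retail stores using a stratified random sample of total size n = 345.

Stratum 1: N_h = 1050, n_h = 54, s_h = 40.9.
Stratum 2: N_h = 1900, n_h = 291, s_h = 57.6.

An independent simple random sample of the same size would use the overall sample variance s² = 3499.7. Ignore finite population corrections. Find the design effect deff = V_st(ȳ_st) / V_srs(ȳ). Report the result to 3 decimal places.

deff ≈ 0.853

V̂(ȳ_st) = Σ W_h² s_h²/n_h, with W_h = N_h/N and N = 2950:
  stratum 1: (1050/2950)²·40.9²/54 = 3.92453
  stratum 2: (1900/2950)²·57.6²/291 = 4.7295
V_st = 8.65403
V_srs = s²/n = 3499.7/345 = 10.1441
deff = V_st / V_srs = 8.65403/10.1441 = 0.8531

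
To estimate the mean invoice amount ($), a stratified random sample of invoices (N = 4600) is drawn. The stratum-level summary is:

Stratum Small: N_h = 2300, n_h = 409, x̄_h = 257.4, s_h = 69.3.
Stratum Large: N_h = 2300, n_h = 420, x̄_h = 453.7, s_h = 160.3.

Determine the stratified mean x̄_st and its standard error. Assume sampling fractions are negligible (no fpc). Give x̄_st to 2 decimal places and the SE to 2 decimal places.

x̄_st = Σ W_h x̄_h = (2300·257.4 + 2300·453.7)/4600 = 355.55000
V̂(x̄_st) = Σ W_h² s_h²/n_h, with W_h = N_h/N and N = 4600:
  stratum Small: (2300/4600)²·69.3²/409 = 2.93551
  stratum Large: (2300/4600)²·160.3²/420 = 15.2953
V̂(x̄_st) = 18.2308
SE(x̄_st) = √18.2308 = 4.26975

x̄_st ≈ 355.55, SE ≈ 4.27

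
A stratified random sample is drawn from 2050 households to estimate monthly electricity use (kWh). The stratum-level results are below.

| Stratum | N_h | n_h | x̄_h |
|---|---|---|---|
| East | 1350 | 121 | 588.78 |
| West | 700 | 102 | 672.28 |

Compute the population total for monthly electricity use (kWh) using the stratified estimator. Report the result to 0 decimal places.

τ̂_st = Σ N_h x̄_h = 1350·588.78 + 700·672.28 = 1265449

τ̂_st ≈ 1265449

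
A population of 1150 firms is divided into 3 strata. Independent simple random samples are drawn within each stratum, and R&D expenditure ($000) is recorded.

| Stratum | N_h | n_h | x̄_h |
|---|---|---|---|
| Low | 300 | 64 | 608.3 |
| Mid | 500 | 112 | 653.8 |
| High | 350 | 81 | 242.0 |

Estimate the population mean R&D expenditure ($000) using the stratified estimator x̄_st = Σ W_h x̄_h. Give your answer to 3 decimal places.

N = Σ N_h = 1150. Stratum weights W_h = N_h/N.
x̄_st = (300·608.3 + 500·653.8 + 350·242.0) / 1150 = 516.60000

x̄_st ≈ 516.600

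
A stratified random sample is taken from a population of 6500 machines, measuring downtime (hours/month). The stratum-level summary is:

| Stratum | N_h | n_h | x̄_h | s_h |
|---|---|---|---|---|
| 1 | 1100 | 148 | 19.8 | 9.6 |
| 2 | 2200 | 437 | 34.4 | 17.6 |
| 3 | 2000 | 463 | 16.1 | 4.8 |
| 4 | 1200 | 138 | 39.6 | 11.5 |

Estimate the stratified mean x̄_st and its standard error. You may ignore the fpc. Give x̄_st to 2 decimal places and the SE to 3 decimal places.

x̄_st = Σ W_h x̄_h = (1100·19.8 + 2200·34.4 + 2000·16.1 + 1200·39.6)/6500 = 27.25846
V̂(x̄_st) = Σ W_h² s_h²/n_h, with W_h = N_h/N and N = 6500:
  stratum 1: (1100/6500)²·9.6²/148 = 0.0178336
  stratum 2: (2200/6500)²·17.6²/437 = 0.0812012
  stratum 3: (2000/6500)²·4.8²/463 = 0.00471123
  stratum 4: (1200/6500)²·11.5²/138 = 0.0326627
V̂(x̄_st) = 0.136409
SE(x̄_st) = √0.136409 = 0.369336

x̄_st ≈ 27.26, SE ≈ 0.369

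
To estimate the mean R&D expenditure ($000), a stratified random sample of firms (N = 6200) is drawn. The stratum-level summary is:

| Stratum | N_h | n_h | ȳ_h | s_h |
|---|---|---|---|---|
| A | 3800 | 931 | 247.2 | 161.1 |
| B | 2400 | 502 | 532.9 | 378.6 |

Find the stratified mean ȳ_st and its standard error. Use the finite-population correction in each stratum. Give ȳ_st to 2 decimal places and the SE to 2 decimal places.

ȳ_st = Σ W_h ȳ_h = (3800·247.2 + 2400·532.9)/6200 = 357.79355
V̂(ȳ_st) = Σ W_h² (1 − n_h/N_h) s_h²/n_h, with W_h = N_h/N and N = 6200:
  stratum A: (3800/6200)²·(1 − 931/3800)·161.1²/931 = 7.90628
  stratum B: (2400/6200)²·(1 − 502/2400)·378.6²/502 = 33.8362
V̂(ȳ_st) = 41.7425
SE(ȳ_st) = √41.7425 = 6.46084

ȳ_st ≈ 357.79, SE ≈ 6.46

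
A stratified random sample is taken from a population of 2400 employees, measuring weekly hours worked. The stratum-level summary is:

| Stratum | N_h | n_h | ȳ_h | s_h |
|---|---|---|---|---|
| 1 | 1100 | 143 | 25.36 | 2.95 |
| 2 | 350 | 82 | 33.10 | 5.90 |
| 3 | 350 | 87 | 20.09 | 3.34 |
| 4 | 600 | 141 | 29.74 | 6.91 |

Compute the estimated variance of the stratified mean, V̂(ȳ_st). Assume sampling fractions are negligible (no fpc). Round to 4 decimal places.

V̂(ȳ_st) ≈ 0.0457

V̂(ȳ_st) = Σ W_h² s_h²/n_h, with W_h = N_h/N and N = 2400:
  stratum 1: (1100/2400)²·2.95²/143 = 0.0127841
  stratum 2: (350/2400)²·5.90²/82 = 0.00902825
  stratum 3: (350/2400)²·3.34²/87 = 0.00272701
  stratum 4: (600/2400)²·6.91²/141 = 0.0211649
V̂(ȳ_st) = 0.0457043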